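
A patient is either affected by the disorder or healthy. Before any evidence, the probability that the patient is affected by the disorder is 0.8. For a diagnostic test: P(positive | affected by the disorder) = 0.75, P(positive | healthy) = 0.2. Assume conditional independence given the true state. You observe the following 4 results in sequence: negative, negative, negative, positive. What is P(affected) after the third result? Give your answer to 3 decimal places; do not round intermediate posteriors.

0.109

After 'negative': P(affected) = 0.25·0.8000 / (0.25·0.8000 + 0.8·0.2000) ≈ 0.5556
After 'negative': P(affected) = 0.25·0.5556 / (0.25·0.5556 + 0.8·0.4444) ≈ 0.2809
After 'negative': P(affected) = 0.25·0.2809 / (0.25·0.2809 + 0.8·0.7191) ≈ 0.1088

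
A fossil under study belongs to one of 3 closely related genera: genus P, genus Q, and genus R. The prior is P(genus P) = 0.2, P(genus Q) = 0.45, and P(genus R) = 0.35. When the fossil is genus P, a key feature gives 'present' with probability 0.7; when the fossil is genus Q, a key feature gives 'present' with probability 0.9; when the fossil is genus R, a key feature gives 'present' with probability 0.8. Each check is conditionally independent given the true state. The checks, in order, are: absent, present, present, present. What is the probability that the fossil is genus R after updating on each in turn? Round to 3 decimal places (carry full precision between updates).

0.402

After 'absent': normaliser = 0.3·0.2000 + 0.1·0.4500 + 0.2·0.3500; P(genus P) ≈ 0.3429, P(genus Q) ≈ 0.2571, P(genus R) ≈ 0.4000
After 'present': normaliser = 0.7·0.3429 + 0.9·0.2571 + 0.8·0.4000; P(genus P) ≈ 0.3032, P(genus Q) ≈ 0.2924, P(genus R) ≈ 0.4043
After 'present': normaliser = 0.7·0.3032 + 0.9·0.2924 + 0.8·0.4043; P(genus P) ≈ 0.2657, P(genus Q) ≈ 0.3294, P(genus R) ≈ 0.4049
After 'present': normaliser = 0.7·0.2657 + 0.9·0.3294 + 0.8·0.4049; P(genus P) ≈ 0.2307, P(genus Q) ≈ 0.3677, P(genus R) ≈ 0.4017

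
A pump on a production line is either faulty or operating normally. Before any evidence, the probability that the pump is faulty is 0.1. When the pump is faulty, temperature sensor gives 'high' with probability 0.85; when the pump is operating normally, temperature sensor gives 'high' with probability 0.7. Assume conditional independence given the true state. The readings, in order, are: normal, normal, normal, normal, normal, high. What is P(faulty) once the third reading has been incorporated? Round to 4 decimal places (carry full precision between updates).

0.0137

Each posterior becomes the prior for the next update.
After 'normal': P(faulty) = 0.15·0.1000 / (0.15·0.1000 + 0.3·0.9000) ≈ 0.0526
After 'normal': P(faulty) = 0.15·0.0526 / (0.15·0.0526 + 0.3·0.9474) ≈ 0.0270
After 'normal': P(faulty) = 0.15·0.0270 / (0.15·0.0270 + 0.3·0.9730) ≈ 0.0137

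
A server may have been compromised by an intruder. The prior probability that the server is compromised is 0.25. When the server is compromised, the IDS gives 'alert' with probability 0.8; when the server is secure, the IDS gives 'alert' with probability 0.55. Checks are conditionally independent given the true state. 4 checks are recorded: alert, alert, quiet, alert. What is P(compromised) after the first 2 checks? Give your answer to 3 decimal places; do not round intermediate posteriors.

0.414

Apply Bayes' rule sequentially, carrying P(compromised) forward.
After 'alert': P(compromised) = 0.8·0.2500 / (0.8·0.2500 + 0.55·0.7500) ≈ 0.3265
After 'alert': P(compromised) = 0.8·0.3265 / (0.8·0.3265 + 0.55·0.6735) ≈ 0.4136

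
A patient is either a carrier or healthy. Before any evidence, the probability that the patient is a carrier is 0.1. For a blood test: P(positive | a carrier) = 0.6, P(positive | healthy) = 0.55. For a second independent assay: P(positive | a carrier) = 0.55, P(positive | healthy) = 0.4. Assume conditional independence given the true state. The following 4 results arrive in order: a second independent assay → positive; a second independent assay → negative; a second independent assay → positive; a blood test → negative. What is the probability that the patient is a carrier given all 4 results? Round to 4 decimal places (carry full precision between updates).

After a second independent assay='positive': P(carrier) = 0.55·0.1000 / (0.55·0.1000 + 0.4·0.9000) ≈ 0.1325
After a second independent assay='negative': P(carrier) = 0.45·0.1325 / (0.45·0.1325 + 0.6·0.8675) ≈ 0.1028
After a second independent assay='positive': P(carrier) = 0.55·0.1028 / (0.55·0.1028 + 0.4·0.8972) ≈ 0.1361
After a blood test='negative': P(carrier) = 0.4·0.1361 / (0.4·0.1361 + 0.45·0.8639) ≈ 0.1228

0.1228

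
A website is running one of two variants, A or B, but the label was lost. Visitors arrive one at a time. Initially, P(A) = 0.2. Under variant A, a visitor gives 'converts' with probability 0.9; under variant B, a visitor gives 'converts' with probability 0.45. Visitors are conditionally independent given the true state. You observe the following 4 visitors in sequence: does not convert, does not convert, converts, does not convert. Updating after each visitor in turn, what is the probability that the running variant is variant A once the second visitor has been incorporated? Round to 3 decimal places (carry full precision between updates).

0.008

After 'does not convert': P(A) = 0.1·0.2000 / (0.1·0.2000 + 0.55·0.8000) ≈ 0.0435
After 'does not convert': P(A) = 0.1·0.0435 / (0.1·0.0435 + 0.55·0.9565) ≈ 0.0082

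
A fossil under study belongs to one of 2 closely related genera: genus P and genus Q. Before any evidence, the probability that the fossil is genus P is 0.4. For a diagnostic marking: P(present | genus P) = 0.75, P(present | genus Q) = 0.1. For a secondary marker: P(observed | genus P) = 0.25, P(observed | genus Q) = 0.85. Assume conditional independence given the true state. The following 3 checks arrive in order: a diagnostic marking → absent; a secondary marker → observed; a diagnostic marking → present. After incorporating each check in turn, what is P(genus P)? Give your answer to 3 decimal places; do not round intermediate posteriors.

0.290

After a diagnostic marking='absent': P(genus P) = 0.25·0.4000 / (0.25·0.4000 + 0.9·0.6000) ≈ 0.1562
After a secondary marker='observed': P(genus P) = 0.25·0.1562 / (0.25·0.1562 + 0.85·0.8438) ≈ 0.0517
After a diagnostic marking='present': P(genus P) = 0.75·0.0517 / (0.75·0.0517 + 0.1·0.9483) ≈ 0.2900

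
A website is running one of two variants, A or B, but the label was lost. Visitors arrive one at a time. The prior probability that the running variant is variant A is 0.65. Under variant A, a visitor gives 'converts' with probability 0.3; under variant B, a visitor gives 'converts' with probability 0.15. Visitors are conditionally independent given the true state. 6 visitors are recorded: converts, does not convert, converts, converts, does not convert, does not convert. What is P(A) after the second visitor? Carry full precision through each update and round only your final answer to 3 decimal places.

0.754

After 'converts': P(A) = 0.3·0.6500 / (0.3·0.6500 + 0.15·0.3500) ≈ 0.7879
After 'does not convert': P(A) = 0.7·0.7879 / (0.7·0.7879 + 0.85·0.2121) ≈ 0.7536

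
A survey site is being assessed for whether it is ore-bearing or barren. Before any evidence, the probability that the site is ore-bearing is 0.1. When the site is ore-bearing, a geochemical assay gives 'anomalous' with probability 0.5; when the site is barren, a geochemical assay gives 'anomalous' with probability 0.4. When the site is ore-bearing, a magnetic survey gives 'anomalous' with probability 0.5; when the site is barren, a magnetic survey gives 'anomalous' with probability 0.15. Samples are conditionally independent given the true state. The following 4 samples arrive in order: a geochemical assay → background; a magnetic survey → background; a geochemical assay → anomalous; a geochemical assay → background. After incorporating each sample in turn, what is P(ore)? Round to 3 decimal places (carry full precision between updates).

Apply Bayes' rule sequentially, carrying P(ore) forward.
After a geochemical assay='background': P(ore) = 0.5·0.1000 / (0.5·0.1000 + 0.6·0.9000) ≈ 0.0847
After a magnetic survey='background': P(ore) = 0.5·0.0847 / (0.5·0.0847 + 0.85·0.9153) ≈ 0.0517
After a geochemical assay='anomalous': P(ore) = 0.5·0.0517 / (0.5·0.0517 + 0.4·0.9483) ≈ 0.0637
After a geochemical assay='background': P(ore) = 0.5·0.0637 / (0.5·0.0637 + 0.6·0.9363) ≈ 0.0537

0.054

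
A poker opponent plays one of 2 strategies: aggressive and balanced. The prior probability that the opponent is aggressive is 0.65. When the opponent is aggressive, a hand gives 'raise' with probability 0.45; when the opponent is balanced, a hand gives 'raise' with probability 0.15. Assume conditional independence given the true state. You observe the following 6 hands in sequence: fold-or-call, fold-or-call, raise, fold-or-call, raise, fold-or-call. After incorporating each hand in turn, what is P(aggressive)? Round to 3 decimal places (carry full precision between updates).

0.746

After 'fold-or-call': P(aggressive) = 0.55·0.6500 / (0.55·0.6500 + 0.85·0.3500) ≈ 0.5458
After 'fold-or-call': P(aggressive) = 0.55·0.5458 / (0.55·0.5458 + 0.85·0.4542) ≈ 0.4374
After 'raise': P(aggressive) = 0.45·0.4374 / (0.45·0.4374 + 0.15·0.5626) ≈ 0.6999
After 'fold-or-call': P(aggressive) = 0.55·0.6999 / (0.55·0.6999 + 0.85·0.3001) ≈ 0.6015
After 'raise': P(aggressive) = 0.45·0.6015 / (0.45·0.6015 + 0.15·0.3985) ≈ 0.8191
After 'fold-or-call': P(aggressive) = 0.55·0.8191 / (0.55·0.8191 + 0.85·0.1809) ≈ 0.7455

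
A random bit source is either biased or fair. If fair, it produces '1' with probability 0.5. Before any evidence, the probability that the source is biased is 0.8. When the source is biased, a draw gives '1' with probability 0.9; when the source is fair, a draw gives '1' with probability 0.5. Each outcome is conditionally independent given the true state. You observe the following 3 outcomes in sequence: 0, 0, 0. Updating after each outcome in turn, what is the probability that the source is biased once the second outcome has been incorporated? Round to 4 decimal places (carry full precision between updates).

After '0': P(biased) = 0.1·0.8000 / (0.1·0.8000 + 0.5·0.2000) ≈ 0.4444
After '0': P(biased) = 0.1·0.4444 / (0.1·0.4444 + 0.5·0.5556) ≈ 0.1379

0.1379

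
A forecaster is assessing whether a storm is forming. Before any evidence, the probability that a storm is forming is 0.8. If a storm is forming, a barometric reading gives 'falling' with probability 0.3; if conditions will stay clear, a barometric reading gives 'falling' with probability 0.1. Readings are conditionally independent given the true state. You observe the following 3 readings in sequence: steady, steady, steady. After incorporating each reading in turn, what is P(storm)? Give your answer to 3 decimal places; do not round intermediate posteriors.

0.653

Apply Bayes' rule sequentially, carrying P(storm) forward.
After 'steady': P(storm) = 0.7·0.8000 / (0.7·0.8000 + 0.9·0.2000) ≈ 0.7568
After 'steady': P(storm) = 0.7·0.7568 / (0.7·0.7568 + 0.9·0.2432) ≈ 0.7076
After 'steady': P(storm) = 0.7·0.7076 / (0.7·0.7076 + 0.9·0.2924) ≈ 0.6530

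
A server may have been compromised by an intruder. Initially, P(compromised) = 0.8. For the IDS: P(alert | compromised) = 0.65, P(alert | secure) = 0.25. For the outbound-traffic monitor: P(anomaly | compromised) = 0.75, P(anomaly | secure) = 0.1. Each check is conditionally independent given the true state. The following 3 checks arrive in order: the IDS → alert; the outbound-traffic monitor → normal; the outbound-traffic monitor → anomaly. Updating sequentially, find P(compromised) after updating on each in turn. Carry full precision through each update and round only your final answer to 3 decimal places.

0.956

After the IDS='alert': P(compromised) = 0.65·0.8000 / (0.65·0.8000 + 0.25·0.2000) ≈ 0.9123
After the outbound-traffic monitor='normal': P(compromised) = 0.25·0.9123 / (0.25·0.9123 + 0.9·0.0877) ≈ 0.7429
After the outbound-traffic monitor='anomaly': P(compromised) = 0.75·0.7429 / (0.75·0.7429 + 0.1·0.2571) ≈ 0.9559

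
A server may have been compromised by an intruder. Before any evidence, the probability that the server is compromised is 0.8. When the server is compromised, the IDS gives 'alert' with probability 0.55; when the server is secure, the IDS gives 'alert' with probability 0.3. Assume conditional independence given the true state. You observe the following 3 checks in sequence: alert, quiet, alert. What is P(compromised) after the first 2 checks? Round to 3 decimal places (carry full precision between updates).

0.825

Each posterior becomes the prior for the next update.
After 'alert': P(compromised) = 0.55·0.8000 / (0.55·0.8000 + 0.3·0.2000) ≈ 0.8800
After 'quiet': P(compromised) = 0.45·0.8800 / (0.45·0.8800 + 0.7·0.1200) ≈ 0.8250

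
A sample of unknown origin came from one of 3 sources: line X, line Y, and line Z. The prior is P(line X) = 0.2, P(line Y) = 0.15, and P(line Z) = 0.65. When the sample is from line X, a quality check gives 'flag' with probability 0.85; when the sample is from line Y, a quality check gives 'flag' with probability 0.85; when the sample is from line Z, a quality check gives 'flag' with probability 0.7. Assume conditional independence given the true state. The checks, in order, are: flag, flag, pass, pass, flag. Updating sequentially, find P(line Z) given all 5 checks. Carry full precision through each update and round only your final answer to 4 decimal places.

0.8058

After 'flag': normaliser = 0.85·0.2000 + 0.85·0.1500 + 0.7·0.6500; P(line X) ≈ 0.2259, P(line Y) ≈ 0.1694, P(line Z) ≈ 0.6047
After 'flag': normaliser = 0.85·0.2259 + 0.85·0.1694 + 0.7·0.6047; P(line X) ≈ 0.2529, P(line Y) ≈ 0.1897, P(line Z) ≈ 0.5574
After 'pass': normaliser = 0.15·0.2529 + 0.15·0.1897 + 0.3·0.5574; P(line X) ≈ 0.1624, P(line Y) ≈ 0.1218, P(line Z) ≈ 0.7158
After 'pass': normaliser = 0.15·0.1624 + 0.15·0.1218 + 0.3·0.7158; P(line X) ≈ 0.0946, P(line Y) ≈ 0.0710, P(line Z) ≈ 0.8344
After 'flag': normaliser = 0.85·0.0946 + 0.85·0.0710 + 0.7·0.8344; P(line X) ≈ 0.1110, P(line Y) ≈ 0.0832, P(line Z) ≈ 0.8058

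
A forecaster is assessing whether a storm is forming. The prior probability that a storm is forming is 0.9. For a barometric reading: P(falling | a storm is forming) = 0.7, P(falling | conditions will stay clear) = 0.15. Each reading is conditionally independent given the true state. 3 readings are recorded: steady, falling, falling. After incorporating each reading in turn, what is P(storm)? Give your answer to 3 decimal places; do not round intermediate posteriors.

0.986

Each posterior becomes the prior for the next update.
After 'steady': P(storm) = 0.3·0.9000 / (0.3·0.9000 + 0.85·0.1000) ≈ 0.7606
After 'falling': P(storm) = 0.7·0.7606 / (0.7·0.7606 + 0.15·0.2394) ≈ 0.9368
After 'falling': P(storm) = 0.7·0.9368 / (0.7·0.9368 + 0.15·0.0632) ≈ 0.9858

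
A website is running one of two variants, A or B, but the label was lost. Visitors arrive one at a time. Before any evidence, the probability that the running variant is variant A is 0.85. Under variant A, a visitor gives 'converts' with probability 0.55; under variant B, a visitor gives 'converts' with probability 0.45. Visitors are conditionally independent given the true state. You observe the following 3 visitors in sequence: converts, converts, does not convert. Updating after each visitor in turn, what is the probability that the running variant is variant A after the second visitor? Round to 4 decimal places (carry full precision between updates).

Apply Bayes' rule sequentially, carrying P(A) forward.
After 'converts': P(A) = 0.55·0.8500 / (0.55·0.8500 + 0.45·0.1500) ≈ 0.8738
After 'converts': P(A) = 0.55·0.8738 / (0.55·0.8738 + 0.45·0.1262) ≈ 0.8943

0.8943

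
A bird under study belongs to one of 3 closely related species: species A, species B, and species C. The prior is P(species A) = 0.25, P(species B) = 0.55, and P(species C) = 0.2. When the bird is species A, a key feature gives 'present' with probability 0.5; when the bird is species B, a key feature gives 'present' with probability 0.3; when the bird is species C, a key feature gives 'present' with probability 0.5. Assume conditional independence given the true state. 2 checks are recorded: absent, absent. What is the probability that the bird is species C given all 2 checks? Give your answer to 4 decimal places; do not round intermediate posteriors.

After 'absent': normaliser = 0.5·0.2500 + 0.7·0.5500 + 0.5·0.2000; P(species A) ≈ 0.2049, P(species B) ≈ 0.6311, P(species C) ≈ 0.1639
After 'absent': normaliser = 0.5·0.2049 + 0.7·0.6311 + 0.5·0.1639; P(species A) ≈ 0.1636, P(species B) ≈ 0.7055, P(species C) ≈ 0.1309

0.1309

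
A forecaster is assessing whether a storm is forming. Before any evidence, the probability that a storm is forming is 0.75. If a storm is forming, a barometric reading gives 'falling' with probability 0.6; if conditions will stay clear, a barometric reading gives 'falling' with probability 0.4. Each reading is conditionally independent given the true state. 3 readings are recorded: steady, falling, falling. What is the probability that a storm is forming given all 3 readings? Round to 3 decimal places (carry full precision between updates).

0.818

After 'steady': P(storm) = 0.4·0.7500 / (0.4·0.7500 + 0.6·0.2500) ≈ 0.6667
After 'falling': P(storm) = 0.6·0.6667 / (0.6·0.6667 + 0.4·0.3333) ≈ 0.7500
After 'falling': P(storm) = 0.6·0.7500 / (0.6·0.7500 + 0.4·0.2500) ≈ 0.8182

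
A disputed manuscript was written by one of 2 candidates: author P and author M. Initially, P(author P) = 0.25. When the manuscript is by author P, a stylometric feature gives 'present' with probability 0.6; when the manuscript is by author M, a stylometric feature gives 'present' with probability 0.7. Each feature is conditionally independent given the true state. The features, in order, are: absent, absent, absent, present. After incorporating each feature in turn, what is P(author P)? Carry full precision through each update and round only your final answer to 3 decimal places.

After 'absent': P(author P) = 0.4·0.2500 / (0.4·0.2500 + 0.3·0.7500) ≈ 0.3077
After 'absent': P(author P) = 0.4·0.3077 / (0.4·0.3077 + 0.3·0.6923) ≈ 0.3721
After 'absent': P(author P) = 0.4·0.3721 / (0.4·0.3721 + 0.3·0.6279) ≈ 0.4414
After 'present': P(author P) = 0.6·0.4414 / (0.6·0.4414 + 0.7·0.5586) ≈ 0.4038

0.404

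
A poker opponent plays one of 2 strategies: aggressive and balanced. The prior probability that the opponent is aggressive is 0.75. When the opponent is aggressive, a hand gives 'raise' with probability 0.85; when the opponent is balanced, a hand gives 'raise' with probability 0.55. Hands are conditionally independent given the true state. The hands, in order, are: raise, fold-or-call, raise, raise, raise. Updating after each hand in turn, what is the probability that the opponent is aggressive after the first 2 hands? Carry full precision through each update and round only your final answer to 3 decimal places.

Each posterior becomes the prior for the next update.
After 'raise': P(aggressive) = 0.85·0.7500 / (0.85·0.7500 + 0.55·0.2500) ≈ 0.8226
After 'fold-or-call': P(aggressive) = 0.15·0.8226 / (0.15·0.8226 + 0.45·0.1774) ≈ 0.6071

0.607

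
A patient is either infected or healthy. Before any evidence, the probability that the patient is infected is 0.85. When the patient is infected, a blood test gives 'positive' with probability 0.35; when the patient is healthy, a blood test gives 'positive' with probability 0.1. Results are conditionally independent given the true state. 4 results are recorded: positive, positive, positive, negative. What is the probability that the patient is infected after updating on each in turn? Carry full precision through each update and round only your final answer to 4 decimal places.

After 'positive': P(infected) = 0.35·0.8500 / (0.35·0.8500 + 0.1·0.1500) ≈ 0.9520
After 'positive': P(infected) = 0.35·0.9520 / (0.35·0.9520 + 0.1·0.0480) ≈ 0.9858
After 'positive': P(infected) = 0.35·0.9858 / (0.35·0.9858 + 0.1·0.0142) ≈ 0.9959
After 'negative': P(infected) = 0.65·0.9959 / (0.65·0.9959 + 0.9·0.0041) ≈ 0.9943

0.9943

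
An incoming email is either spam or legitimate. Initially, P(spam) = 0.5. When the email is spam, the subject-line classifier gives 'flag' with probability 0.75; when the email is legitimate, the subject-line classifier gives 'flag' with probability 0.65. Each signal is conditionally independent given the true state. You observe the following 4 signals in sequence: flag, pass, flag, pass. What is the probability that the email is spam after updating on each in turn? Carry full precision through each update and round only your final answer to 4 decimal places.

0.4045

After 'flag': P(spam) = 0.75·0.5000 / (0.75·0.5000 + 0.65·0.5000) ≈ 0.5357
After 'pass': P(spam) = 0.25·0.5357 / (0.25·0.5357 + 0.35·0.4643) ≈ 0.4518
After 'flag': P(spam) = 0.75·0.4518 / (0.75·0.4518 + 0.65·0.5482) ≈ 0.4874
After 'pass': P(spam) = 0.25·0.4874 / (0.25·0.4874 + 0.35·0.5126) ≈ 0.4045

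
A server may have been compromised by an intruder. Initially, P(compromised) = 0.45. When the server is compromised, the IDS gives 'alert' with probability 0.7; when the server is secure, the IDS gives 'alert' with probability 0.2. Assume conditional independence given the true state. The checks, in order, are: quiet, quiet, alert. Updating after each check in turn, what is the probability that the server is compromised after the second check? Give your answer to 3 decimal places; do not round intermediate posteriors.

0.103

Each posterior becomes the prior for the next update.
After 'quiet': P(compromised) = 0.3·0.4500 / (0.3·0.4500 + 0.8·0.5500) ≈ 0.2348
After 'quiet': P(compromised) = 0.3·0.2348 / (0.3·0.2348 + 0.8·0.7652) ≈ 0.1032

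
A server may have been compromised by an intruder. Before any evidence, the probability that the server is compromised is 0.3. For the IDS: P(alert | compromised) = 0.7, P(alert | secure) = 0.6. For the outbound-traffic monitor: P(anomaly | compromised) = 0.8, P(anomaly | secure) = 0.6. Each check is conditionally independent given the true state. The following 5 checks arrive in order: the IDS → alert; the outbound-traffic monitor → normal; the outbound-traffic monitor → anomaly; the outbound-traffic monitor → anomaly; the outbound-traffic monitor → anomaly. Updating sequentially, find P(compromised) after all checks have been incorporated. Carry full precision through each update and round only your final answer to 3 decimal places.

0.372

After the IDS='alert': P(compromised) = 0.7·0.3000 / (0.7·0.3000 + 0.6·0.7000) ≈ 0.3333
After the outbound-traffic monitor='normal': P(compromised) = 0.2·0.3333 / (0.2·0.3333 + 0.4·0.6667) ≈ 0.2000
After the outbound-traffic monitor='anomaly': P(compromised) = 0.8·0.2000 / (0.8·0.2000 + 0.6·0.8000) ≈ 0.2500
After the outbound-traffic monitor='anomaly': P(compromised) = 0.8·0.2500 / (0.8·0.2500 + 0.6·0.7500) ≈ 0.3077
After the outbound-traffic monitor='anomaly': P(compromised) = 0.8·0.3077 / (0.8·0.3077 + 0.6·0.6923) ≈ 0.3721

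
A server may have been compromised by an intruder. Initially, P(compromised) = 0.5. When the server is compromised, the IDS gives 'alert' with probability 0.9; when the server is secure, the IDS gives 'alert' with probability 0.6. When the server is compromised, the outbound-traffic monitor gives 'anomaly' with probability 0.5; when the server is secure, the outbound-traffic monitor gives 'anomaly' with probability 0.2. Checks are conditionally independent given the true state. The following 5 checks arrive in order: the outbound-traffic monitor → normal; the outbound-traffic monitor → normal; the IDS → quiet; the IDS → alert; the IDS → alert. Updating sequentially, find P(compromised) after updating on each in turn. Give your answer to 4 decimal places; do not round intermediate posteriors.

0.1801

Apply Bayes' rule sequentially, carrying P(compromised) forward.
After the outbound-traffic monitor='normal': P(compromised) = 0.5·0.5000 / (0.5·0.5000 + 0.8·0.5000) ≈ 0.3846
After the outbound-traffic monitor='normal': P(compromised) = 0.5·0.3846 / (0.5·0.3846 + 0.8·0.6154) ≈ 0.2809
After the IDS='quiet': P(compromised) = 0.1·0.2809 / (0.1·0.2809 + 0.4·0.7191) ≈ 0.0890
After the IDS='alert': P(compromised) = 0.9·0.0890 / (0.9·0.0890 + 0.6·0.9110) ≈ 0.1278
After the IDS='alert': P(compromised) = 0.9·0.1278 / (0.9·0.1278 + 0.6·0.8722) ≈ 0.1801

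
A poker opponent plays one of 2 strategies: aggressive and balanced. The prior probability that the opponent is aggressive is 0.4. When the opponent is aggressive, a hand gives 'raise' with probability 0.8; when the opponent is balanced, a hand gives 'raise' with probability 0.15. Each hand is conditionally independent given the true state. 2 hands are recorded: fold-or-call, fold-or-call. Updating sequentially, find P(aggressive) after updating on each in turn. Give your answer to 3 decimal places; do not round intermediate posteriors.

0.036

After 'fold-or-call': P(aggressive) = 0.2·0.4000 / (0.2·0.4000 + 0.85·0.6000) ≈ 0.1356
After 'fold-or-call': P(aggressive) = 0.2·0.1356 / (0.2·0.1356 + 0.85·0.8644) ≈ 0.0356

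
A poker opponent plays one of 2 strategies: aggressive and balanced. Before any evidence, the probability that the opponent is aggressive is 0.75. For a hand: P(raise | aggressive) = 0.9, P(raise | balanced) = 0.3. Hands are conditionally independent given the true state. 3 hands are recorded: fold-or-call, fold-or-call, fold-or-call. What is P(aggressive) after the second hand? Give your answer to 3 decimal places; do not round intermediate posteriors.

After 'fold-or-call': P(aggressive) = 0.1·0.7500 / (0.1·0.7500 + 0.7·0.2500) ≈ 0.3000
After 'fold-or-call': P(aggressive) = 0.1·0.3000 / (0.1·0.3000 + 0.7·0.7000) ≈ 0.0577

0.058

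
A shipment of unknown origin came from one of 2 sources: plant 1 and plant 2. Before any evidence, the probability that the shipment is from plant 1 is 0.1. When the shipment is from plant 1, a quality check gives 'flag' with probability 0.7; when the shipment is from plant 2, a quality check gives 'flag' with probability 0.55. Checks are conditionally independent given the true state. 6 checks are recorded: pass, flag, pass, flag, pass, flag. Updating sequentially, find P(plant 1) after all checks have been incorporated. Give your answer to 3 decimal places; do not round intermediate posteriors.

0.064

After 'pass': P(plant 1) = 0.3·0.1000 / (0.3·0.1000 + 0.45·0.9000) ≈ 0.0690
After 'flag': P(plant 1) = 0.7·0.0690 / (0.7·0.0690 + 0.55·0.9310) ≈ 0.0862
After 'pass': P(plant 1) = 0.3·0.0862 / (0.3·0.0862 + 0.45·0.9138) ≈ 0.0591
After 'flag': P(plant 1) = 0.7·0.0591 / (0.7·0.0591 + 0.55·0.9409) ≈ 0.0741
After 'pass': P(plant 1) = 0.3·0.0741 / (0.3·0.0741 + 0.45·0.9259) ≈ 0.0506
After 'flag': P(plant 1) = 0.7·0.0506 / (0.7·0.0506 + 0.55·0.9494) ≈ 0.0636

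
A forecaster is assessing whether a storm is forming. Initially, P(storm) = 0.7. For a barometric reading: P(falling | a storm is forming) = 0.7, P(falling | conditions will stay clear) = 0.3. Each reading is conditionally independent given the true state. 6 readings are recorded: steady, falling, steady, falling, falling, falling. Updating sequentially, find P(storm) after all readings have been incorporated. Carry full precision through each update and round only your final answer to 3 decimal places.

After 'steady': P(storm) = 0.3·0.7000 / (0.3·0.7000 + 0.7·0.3000) ≈ 0.5000
After 'falling': P(storm) = 0.7·0.5000 / (0.7·0.5000 + 0.3·0.5000) ≈ 0.7000
After 'steady': P(storm) = 0.3·0.7000 / (0.3·0.7000 + 0.7·0.3000) ≈ 0.5000
After 'falling': P(storm) = 0.7·0.5000 / (0.7·0.5000 + 0.3·0.5000) ≈ 0.7000
After 'falling': P(storm) = 0.7·0.7000 / (0.7·0.7000 + 0.3·0.3000) ≈ 0.8448
After 'falling': P(storm) = 0.7·0.8448 / (0.7·0.8448 + 0.3·0.1552) ≈ 0.9270

0.927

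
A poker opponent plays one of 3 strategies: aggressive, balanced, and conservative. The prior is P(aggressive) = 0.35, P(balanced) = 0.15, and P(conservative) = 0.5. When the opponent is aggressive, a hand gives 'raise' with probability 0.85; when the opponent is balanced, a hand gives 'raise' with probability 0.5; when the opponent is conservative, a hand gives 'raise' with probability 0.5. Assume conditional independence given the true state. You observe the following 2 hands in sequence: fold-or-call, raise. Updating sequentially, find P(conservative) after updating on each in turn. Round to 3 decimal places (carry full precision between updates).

0.604

After 'fold-or-call': normaliser = 0.15·0.3500 + 0.5·0.1500 + 0.5·0.5000; P(aggressive) ≈ 0.1391, P(balanced) ≈ 0.1987, P(conservative) ≈ 0.6623
After 'raise': normaliser = 0.85·0.1391 + 0.5·0.1987 + 0.5·0.6623; P(aggressive) ≈ 0.2154, P(balanced) ≈ 0.1811, P(conservative) ≈ 0.6035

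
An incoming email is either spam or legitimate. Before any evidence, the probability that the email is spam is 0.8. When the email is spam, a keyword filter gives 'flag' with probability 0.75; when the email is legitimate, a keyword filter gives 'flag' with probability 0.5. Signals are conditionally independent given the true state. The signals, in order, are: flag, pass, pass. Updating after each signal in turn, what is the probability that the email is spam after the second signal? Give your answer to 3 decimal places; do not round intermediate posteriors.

Apply Bayes' rule sequentially, carrying P(spam) forward.
After 'flag': P(spam) = 0.75·0.8000 / (0.75·0.8000 + 0.5·0.2000) ≈ 0.8571
After 'pass': P(spam) = 0.25·0.8571 / (0.25·0.8571 + 0.5·0.1429) ≈ 0.7500

0.750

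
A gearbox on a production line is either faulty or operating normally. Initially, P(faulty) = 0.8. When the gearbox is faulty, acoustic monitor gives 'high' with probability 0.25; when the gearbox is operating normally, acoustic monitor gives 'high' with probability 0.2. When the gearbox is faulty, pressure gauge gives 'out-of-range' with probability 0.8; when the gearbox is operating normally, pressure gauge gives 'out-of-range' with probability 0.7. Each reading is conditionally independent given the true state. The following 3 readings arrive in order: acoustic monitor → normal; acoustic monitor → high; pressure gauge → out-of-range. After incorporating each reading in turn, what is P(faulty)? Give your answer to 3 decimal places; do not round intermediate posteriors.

0.843

Each posterior becomes the prior for the next update.
After acoustic monitor='normal': P(faulty) = 0.75·0.8000 / (0.75·0.8000 + 0.8·0.2000) ≈ 0.7895
After acoustic monitor='high': P(faulty) = 0.25·0.7895 / (0.25·0.7895 + 0.2·0.2105) ≈ 0.8242
After pressure gauge='out-of-range': P(faulty) = 0.8·0.8242 / (0.8·0.8242 + 0.7·0.1758) ≈ 0.8427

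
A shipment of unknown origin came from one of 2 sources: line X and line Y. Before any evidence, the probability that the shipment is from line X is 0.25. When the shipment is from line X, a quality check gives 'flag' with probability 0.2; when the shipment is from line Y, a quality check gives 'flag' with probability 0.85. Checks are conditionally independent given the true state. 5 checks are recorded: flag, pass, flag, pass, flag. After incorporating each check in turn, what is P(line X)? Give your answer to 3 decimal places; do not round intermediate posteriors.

0.110

After 'flag': P(line X) = 0.2·0.2500 / (0.2·0.2500 + 0.85·0.7500) ≈ 0.0727
After 'pass': P(line X) = 0.8·0.0727 / (0.8·0.0727 + 0.15·0.9273) ≈ 0.2949
After 'flag': P(line X) = 0.2·0.2949 / (0.2·0.2949 + 0.85·0.7051) ≈ 0.0896
After 'pass': P(line X) = 0.8·0.0896 / (0.8·0.0896 + 0.15·0.9104) ≈ 0.3442
After 'flag': P(line X) = 0.2·0.3442 / (0.2·0.3442 + 0.85·0.6558) ≈ 0.1099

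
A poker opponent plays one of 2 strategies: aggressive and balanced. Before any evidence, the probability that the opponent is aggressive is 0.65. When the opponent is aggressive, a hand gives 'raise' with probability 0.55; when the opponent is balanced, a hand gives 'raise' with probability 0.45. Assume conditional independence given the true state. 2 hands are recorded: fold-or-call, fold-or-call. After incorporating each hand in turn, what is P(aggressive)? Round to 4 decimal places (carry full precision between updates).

After 'fold-or-call': P(aggressive) = 0.45·0.6500 / (0.45·0.6500 + 0.55·0.3500) ≈ 0.6031
After 'fold-or-call': P(aggressive) = 0.45·0.6031 / (0.45·0.6031 + 0.55·0.3969) ≈ 0.5542

0.5542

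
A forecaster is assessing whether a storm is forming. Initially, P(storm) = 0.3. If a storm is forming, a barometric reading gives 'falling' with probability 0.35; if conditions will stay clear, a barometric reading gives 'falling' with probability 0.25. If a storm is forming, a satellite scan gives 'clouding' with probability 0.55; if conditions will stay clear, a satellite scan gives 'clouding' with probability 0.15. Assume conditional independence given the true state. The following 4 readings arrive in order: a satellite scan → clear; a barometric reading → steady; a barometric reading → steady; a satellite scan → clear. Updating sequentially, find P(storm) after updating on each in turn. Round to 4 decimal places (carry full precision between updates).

0.0828

After a satellite scan='clear': P(storm) = 0.45·0.3000 / (0.45·0.3000 + 0.85·0.7000) ≈ 0.1849
After a barometric reading='steady': P(storm) = 0.65·0.1849 / (0.65·0.1849 + 0.75·0.8151) ≈ 0.1643
After a barometric reading='steady': P(storm) = 0.65·0.1643 / (0.65·0.1643 + 0.75·0.8357) ≈ 0.1456
After a satellite scan='clear': P(storm) = 0.45·0.1456 / (0.45·0.1456 + 0.85·0.8544) ≈ 0.0828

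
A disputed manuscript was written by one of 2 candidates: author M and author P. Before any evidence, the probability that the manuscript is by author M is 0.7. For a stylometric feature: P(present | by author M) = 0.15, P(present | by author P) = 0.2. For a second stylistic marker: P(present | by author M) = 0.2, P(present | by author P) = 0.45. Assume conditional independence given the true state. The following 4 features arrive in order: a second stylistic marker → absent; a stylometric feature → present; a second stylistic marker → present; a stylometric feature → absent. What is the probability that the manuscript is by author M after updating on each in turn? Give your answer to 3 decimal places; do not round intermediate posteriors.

After a second stylistic marker='absent': P(author M) = 0.8·0.7000 / (0.8·0.7000 + 0.55·0.3000) ≈ 0.7724
After a stylometric feature='present': P(author M) = 0.15·0.7724 / (0.15·0.7724 + 0.2·0.2276) ≈ 0.7179
After a second stylistic marker='present': P(author M) = 0.2·0.7179 / (0.2·0.7179 + 0.45·0.2821) ≈ 0.5308
After a stylometric feature='absent': P(author M) = 0.85·0.5308 / (0.85·0.5308 + 0.8·0.4692) ≈ 0.5459

0.546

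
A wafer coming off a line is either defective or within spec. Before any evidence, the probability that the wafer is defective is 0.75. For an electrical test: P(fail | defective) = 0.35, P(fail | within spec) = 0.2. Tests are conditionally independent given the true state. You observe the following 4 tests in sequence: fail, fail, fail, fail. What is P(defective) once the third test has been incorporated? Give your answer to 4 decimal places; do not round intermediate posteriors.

0.9414

After 'fail': P(defective) = 0.35·0.7500 / (0.35·0.7500 + 0.2·0.2500) ≈ 0.8400
After 'fail': P(defective) = 0.35·0.8400 / (0.35·0.8400 + 0.2·0.1600) ≈ 0.9018
After 'fail': P(defective) = 0.35·0.9018 / (0.35·0.9018 + 0.2·0.0982) ≈ 0.9414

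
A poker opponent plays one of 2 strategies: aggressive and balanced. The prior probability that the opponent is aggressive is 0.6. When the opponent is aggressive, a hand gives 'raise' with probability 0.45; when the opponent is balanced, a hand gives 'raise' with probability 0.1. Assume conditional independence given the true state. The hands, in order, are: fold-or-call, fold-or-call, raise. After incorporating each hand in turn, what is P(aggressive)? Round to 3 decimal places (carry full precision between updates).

After 'fold-or-call': P(aggressive) = 0.55·0.6000 / (0.55·0.6000 + 0.9·0.4000) ≈ 0.4783
After 'fold-or-call': P(aggressive) = 0.55·0.4783 / (0.55·0.4783 + 0.9·0.5217) ≈ 0.3591
After 'raise': P(aggressive) = 0.45·0.3591 / (0.45·0.3591 + 0.1·0.6409) ≈ 0.7160

0.716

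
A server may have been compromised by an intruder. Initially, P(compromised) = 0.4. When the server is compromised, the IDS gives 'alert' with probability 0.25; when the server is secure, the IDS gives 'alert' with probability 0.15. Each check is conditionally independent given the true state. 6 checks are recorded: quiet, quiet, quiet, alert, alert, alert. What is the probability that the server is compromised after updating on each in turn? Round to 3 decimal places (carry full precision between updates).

0.680

After 'quiet': P(compromised) = 0.75·0.4000 / (0.75·0.4000 + 0.85·0.6000) ≈ 0.3704
After 'quiet': P(compromised) = 0.75·0.3704 / (0.75·0.3704 + 0.85·0.6296) ≈ 0.3417
After 'quiet': P(compromised) = 0.75·0.3417 / (0.75·0.3417 + 0.85·0.6583) ≈ 0.3141
After 'alert': P(compromised) = 0.25·0.3141 / (0.25·0.3141 + 0.15·0.6859) ≈ 0.4329
After 'alert': P(compromised) = 0.25·0.4329 / (0.25·0.4329 + 0.15·0.5671) ≈ 0.5599
After 'alert': P(compromised) = 0.25·0.5599 / (0.25·0.5599 + 0.15·0.4401) ≈ 0.6795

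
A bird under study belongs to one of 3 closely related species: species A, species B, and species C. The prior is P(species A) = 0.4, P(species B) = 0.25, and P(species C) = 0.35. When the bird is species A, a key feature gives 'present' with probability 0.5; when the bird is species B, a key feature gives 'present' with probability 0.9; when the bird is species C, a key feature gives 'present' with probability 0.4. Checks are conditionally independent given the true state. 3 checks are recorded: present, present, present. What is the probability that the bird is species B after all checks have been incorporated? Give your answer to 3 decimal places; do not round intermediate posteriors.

0.716

After 'present': normaliser = 0.5·0.4000 + 0.9·0.2500 + 0.4·0.3500; P(species A) ≈ 0.3540, P(species B) ≈ 0.3982, P(species C) ≈ 0.2478
After 'present': normaliser = 0.5·0.3540 + 0.9·0.3982 + 0.4·0.2478; P(species A) ≈ 0.2789, P(species B) ≈ 0.5649, P(species C) ≈ 0.1562
After 'present': normaliser = 0.5·0.2789 + 0.9·0.5649 + 0.4·0.1562; P(species A) ≈ 0.1963, P(species B) ≈ 0.7157, P(species C) ≈ 0.0880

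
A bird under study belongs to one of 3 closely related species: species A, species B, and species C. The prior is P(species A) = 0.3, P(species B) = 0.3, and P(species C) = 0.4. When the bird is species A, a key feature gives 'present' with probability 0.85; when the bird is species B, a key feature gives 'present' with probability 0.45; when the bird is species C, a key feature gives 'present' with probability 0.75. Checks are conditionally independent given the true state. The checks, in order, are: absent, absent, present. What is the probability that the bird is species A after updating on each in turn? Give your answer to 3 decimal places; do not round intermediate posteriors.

0.088

After 'absent': normaliser = 0.15·0.3000 + 0.55·0.3000 + 0.25·0.4000; P(species A) ≈ 0.1452, P(species B) ≈ 0.5323, P(species C) ≈ 0.3226
After 'absent': normaliser = 0.15·0.1452 + 0.55·0.5323 + 0.25·0.3226; P(species A) ≈ 0.0551, P(species B) ≈ 0.7408, P(species C) ≈ 0.2041
After 'present': normaliser = 0.85·0.0551 + 0.45·0.7408 + 0.75·0.2041; P(species A) ≈ 0.0878, P(species B) ≈ 0.6251, P(species C) ≈ 0.2870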